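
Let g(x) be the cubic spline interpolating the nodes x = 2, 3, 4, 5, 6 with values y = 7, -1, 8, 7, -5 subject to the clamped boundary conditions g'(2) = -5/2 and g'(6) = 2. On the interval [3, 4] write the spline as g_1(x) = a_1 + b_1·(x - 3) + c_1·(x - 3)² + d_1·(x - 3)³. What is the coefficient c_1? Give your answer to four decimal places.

Let m_i = g''(x_i). Step sizes h_i = 1, 1, 1, 1; slopes of the chords Δ_i = (y_(i+1) - y_i)/h_i = -8, 9, -1, -12.
  1·m_0 + 4·m_1 + 1·m_2 = 6(Δ_1 - Δ_0) = 102
  1·m_1 + 4·m_2 + 1·m_3 = 6(Δ_2 - Δ_1) = -60
  1·m_2 + 4·m_3 + 1·m_4 = 6(Δ_3 - Δ_2) = -66
Clamped end conditions give two more equations: 2h_0·m_0 + h_0·m_1 = 6(Δ_0 - g'(2)) = -33 and h_3·m_3 + 2h_3·m_4 = 6(g'(6) - Δ_3) = 84.
Solving the tridiagonal system: m_0 = -2019/56, m_1 = 1095/28, m_2 = -147/8, m_3 = -717/28, m_4 = 3069/56.
On [3, 4], with g_1(x) = a_1 + b_1·(x - 3) + c_1·(x - 3)² + d_1·(x - 3)³: c_1 = m_1/2 = 1095/56, d_1 = (m_2 - m_1)/(6h_1) = -1073/112, b_1 = Δ_1 - h_1(2m_1 + m_2)/6 = -109/112.

19.5536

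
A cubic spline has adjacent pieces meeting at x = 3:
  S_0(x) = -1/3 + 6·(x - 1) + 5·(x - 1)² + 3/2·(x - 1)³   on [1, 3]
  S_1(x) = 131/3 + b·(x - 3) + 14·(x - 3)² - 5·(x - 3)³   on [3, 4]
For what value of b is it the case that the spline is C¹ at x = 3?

S_0'(x) = 6 + 10·(x - 1) + 9/2·(x - 1)², so S_0'(3) = 44. On the right, S_1'(3) = b, so b = 44.

44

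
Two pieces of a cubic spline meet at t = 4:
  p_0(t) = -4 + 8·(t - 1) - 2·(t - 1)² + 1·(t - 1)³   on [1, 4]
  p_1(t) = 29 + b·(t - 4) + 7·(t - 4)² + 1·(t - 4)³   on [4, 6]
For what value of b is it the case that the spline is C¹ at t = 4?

p_0'(t) = 8 - 4·(t - 1) + 3·(t - 1)², so p_0'(4) = 23. On the right, p_1'(4) = b, so b = 23.

23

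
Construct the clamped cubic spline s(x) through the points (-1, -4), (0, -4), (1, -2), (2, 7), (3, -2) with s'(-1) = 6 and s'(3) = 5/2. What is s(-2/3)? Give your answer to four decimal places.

-2.9332

Write σ_i for s''(x_i). With h_i = 1, 1, 1, 1 and divided differences Δ_i = 0, 2, 9, -9, the continuity of s' gives the tridiagonal system
  1·σ_0 + 4·σ_1 + 1·σ_2 = 6(Δ_1 - Δ_0) = 12
  1·σ_1 + 4·σ_2 + 1·σ_3 = 6(Δ_2 - Δ_1) = 42
  1·σ_2 + 4·σ_3 + 1·σ_4 = 6(Δ_3 - Δ_2) = -108
Clamped end conditions give two more equations: 2h_0·σ_0 + h_0·σ_1 = 6(Δ_0 - s'(-1)) = -36 and h_3·σ_3 + 2h_3·σ_4 = 6(s'(3) - Δ_3) = 69.
Forward elimination and back-substitution give σ_0 = -1075/56, σ_1 = 67/28, σ_2 = 173/8, σ_3 = -1313/28, σ_4 = 3245/56.
On [-1, 0], s(x) = -4 + 6·(x + 1) - 1075/112·(x + 1)² + 403/112·(x + 1)³.
With (x + 1) = 1/3: s(-2/3) = -4435/1512.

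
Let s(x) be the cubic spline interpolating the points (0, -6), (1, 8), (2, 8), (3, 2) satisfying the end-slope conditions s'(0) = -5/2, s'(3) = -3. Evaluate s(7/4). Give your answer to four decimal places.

Let M_i = s''(x_i). Step sizes h_i = 1, 1, 1; slopes of the chords Δ_i = (y_(i+1) - y_i)/h_i = 14, 0, -6.
  1·M_0 + 4·M_1 + 1·M_2 = 6(Δ_1 - Δ_0) = -84
  1·M_1 + 4·M_2 + 1·M_3 = 6(Δ_2 - Δ_1) = -36
Clamped end conditions give two more equations: 2h_0·M_0 + h_0·M_1 = 6(Δ_0 - s'(0)) = 99 and h_2·M_2 + 2h_2·M_3 = 6(s'(3) - Δ_2) = 18.
Forward elimination and back-substitution give M_0 = 1024/15, M_1 = -563/15, M_2 = -32/15, M_3 = 151/15.
On [1, 2], s(x) = 8 + 193/15·(x - 1) - 563/30·(x - 1)² + 59/10·(x - 1)³.
With (x - 1) = 3/4: s(7/4) = 6133/640.

9.5828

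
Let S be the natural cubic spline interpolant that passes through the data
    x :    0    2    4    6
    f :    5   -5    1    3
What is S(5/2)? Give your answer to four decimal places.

Put σ_i = S'' at the i-th knot. Here h = (2, 2, 2) and Δ = (-5, 3, 1), so the interior equations h_(i-1)·σ_(i-1) + 2(h_(i-1)+h_i)·σ_i + h_i·σ_(i+1) = 6(Δ_i − Δ_(i-1)) read
  2·σ_0 + 8·σ_1 + 2·σ_2 = 6(Δ_1 - Δ_0) = 48
  2·σ_1 + 8·σ_2 + 2·σ_3 = 6(Δ_2 - Δ_1) = -12
Natural end conditions: σ_0 = σ_3 = 0.
Solving: σ_0 = 0, σ_1 = 34/5, σ_2 = -16/5, σ_3 = 0.
On [2, 4], S(x) = -5 - 7/15·(x - 2) + 17/5·(x - 2)² - 5/6·(x - 2)³.
With (x - 2) = 1/2: S(5/2) = -359/80.

-4.4875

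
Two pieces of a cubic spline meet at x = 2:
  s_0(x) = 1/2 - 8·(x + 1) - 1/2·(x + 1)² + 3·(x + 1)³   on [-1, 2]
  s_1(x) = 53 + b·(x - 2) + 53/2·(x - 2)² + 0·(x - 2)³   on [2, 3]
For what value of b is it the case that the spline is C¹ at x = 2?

70

s_0'(x) = -8 - 1·(x + 1) + 9·(x + 1)², so s_0'(2) = 70. On the right, s_1'(2) = b, so b = 70.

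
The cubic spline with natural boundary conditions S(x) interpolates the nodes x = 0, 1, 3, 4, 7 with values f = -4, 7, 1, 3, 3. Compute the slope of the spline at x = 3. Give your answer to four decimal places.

Let m_i = S''(x_i). Step sizes h_i = 1, 2, 1, 3; slopes of the chords Δ_i = (y_(i+1) - y_i)/h_i = 11, -3, 2, 0.
  1·m_0 + 6·m_1 + 2·m_2 = 6(Δ_1 - Δ_0) = -84
  2·m_1 + 6·m_2 + 1·m_3 = 6(Δ_2 - Δ_1) = 30
  1·m_2 + 8·m_3 + 3·m_4 = 6(Δ_3 - Δ_2) = -12
Natural end conditions: m_0 = m_4 = 0.
Solving the tridiagonal system: m_0 = 0, m_1 = -2226/125, m_2 = 1428/125, m_3 = -366/125, m_4 = 0.
On [3, 4], S'(x) = b_2 + 2c_2·(x - 3) + 3d_2·(x - 3)² with b_2 = Δ_2 - h_2(2m_2 + m_3)/6 = -33/25, c_2 = m_2/2 = 714/125, d_2 = (m_3 - m_2)/(6h_2) = -299/125. So S'(3) = -33/25.

-1.3200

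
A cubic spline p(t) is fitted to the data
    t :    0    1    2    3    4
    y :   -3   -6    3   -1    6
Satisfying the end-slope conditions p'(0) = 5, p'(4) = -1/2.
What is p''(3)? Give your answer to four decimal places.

With M_i denoting the second derivative at x_i, h_i = 1, 1, 1, 1, and Δ_i = (y_(i+1) − y_i)/h_i = -3, 9, -4, 7:
  1·M_0 + 4·M_1 + 1·M_2 = 6(Δ_1 - Δ_0) = 72
  1·M_1 + 4·M_2 + 1·M_3 = 6(Δ_2 - Δ_1) = -78
  1·M_2 + 4·M_3 + 1·M_4 = 6(Δ_3 - Δ_2) = 66
Clamped end conditions give two more equations: 2h_0·M_0 + h_0·M_1 = 6(Δ_0 - p'(0)) = -48 and h_3·M_3 + 2h_3·M_4 = 6(p'(4) - Δ_3) = -45.
Solving the tridiagonal system: M_0 = -2417/56, M_1 = 1073/28, M_2 = -305/8, M_3 = 1013/28, M_4 = -2273/56.

36.1786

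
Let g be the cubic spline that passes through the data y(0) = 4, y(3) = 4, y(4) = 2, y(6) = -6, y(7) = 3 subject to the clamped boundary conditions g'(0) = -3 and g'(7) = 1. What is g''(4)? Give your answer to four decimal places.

With σ_i denoting the second derivative at x_i, h_i = 3, 1, 2, 1, and Δ_i = (y_(i+1) − y_i)/h_i = 0, -2, -4, 9:
  3·σ_0 + 8·σ_1 + 1·σ_2 = 6(Δ_1 - Δ_0) = -12
  1·σ_1 + 6·σ_2 + 2·σ_3 = 6(Δ_2 - Δ_1) = -12
  2·σ_2 + 6·σ_3 + 1·σ_4 = 6(Δ_3 - Δ_2) = 78
Clamped end conditions give two more equations: 2h_0·σ_0 + h_0·σ_1 = 6(Δ_0 - g'(0)) = 18 and h_3·σ_3 + 2h_3·σ_4 = 6(g'(7) - Δ_3) = -48.
Forward elimination and back-substitution give σ_0 = 479/122, σ_1 = -113/61, σ_2 = -1093/122, σ_3 = 1330/61, σ_4 = -2129/61.

-8.9590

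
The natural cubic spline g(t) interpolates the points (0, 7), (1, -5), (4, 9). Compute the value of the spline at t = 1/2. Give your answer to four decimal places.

0.2188

With M_i denoting the second derivative at x_i, h_i = 1, 3, and Δ_i = (y_(i+1) − y_i)/h_i = -12, 14/3:
  1·M_0 + 8·M_1 + 3·M_2 = 6(Δ_1 - Δ_0) = 100
Natural end conditions: M_0 = M_2 = 0.
Forward elimination and back-substitution give M_0 = 0, M_1 = 25/2, M_2 = 0.
On [0, 1], g(t) = 7 - 169/12·t + 0·t² + 25/12·t³.
With t = 1/2: g(1/2) = 7/32.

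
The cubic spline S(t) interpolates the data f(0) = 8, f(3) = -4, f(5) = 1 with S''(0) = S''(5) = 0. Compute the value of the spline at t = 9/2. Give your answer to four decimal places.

-0.8594

Let M_i = S''(x_i). Step sizes h_i = 3, 2; slopes of the chords Δ_i = (y_(i+1) - y_i)/h_i = -4, 5/2.
  3·M_0 + 10·M_1 + 2·M_2 = 6(Δ_1 - Δ_0) = 39
Natural end conditions: M_0 = M_2 = 0.
Hence M_0 = 0, M_1 = 39/10, M_2 = 0.
On [3, 5], S(t) = -4 - 1/10·(t - 3) + 39/20·(t - 3)² - 13/40·(t - 3)³.
With (t - 3) = 3/2: S(9/2) = -55/64.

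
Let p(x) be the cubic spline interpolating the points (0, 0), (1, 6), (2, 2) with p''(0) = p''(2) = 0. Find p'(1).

Let M_i = p''(x_i). Step sizes h_i = 1, 1; slopes of the chords Δ_i = (y_(i+1) - y_i)/h_i = 6, -4.
  1·M_0 + 4·M_1 + 1·M_2 = 6(Δ_1 - Δ_0) = -60
Natural end conditions: M_0 = M_2 = 0.
Solving: M_0 = 0, M_1 = -15, M_2 = 0.
On [1, 2], p'(x) = b_1 + 2c_1·(x - 1) + 3d_1·(x - 1)² with b_1 = Δ_1 - h_1(2M_1 + M_2)/6 = 1, c_1 = M_1/2 = -15/2, d_1 = (M_2 - M_1)/(6h_1) = 5/2. So p'(1) = 1.

1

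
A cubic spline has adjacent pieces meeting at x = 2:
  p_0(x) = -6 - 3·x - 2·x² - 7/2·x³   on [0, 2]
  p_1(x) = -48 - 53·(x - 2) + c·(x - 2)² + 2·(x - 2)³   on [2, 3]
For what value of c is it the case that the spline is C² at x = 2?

-23

p_0''(x) = -4 - 21·x, so p_0''(2) = -46. On the right, p_1''(2) = 2c, so c = -23.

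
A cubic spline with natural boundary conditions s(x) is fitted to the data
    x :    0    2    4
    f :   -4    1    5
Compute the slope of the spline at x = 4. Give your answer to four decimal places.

Write σ_i for s''(x_i). With h_i = 2, 2 and divided differences Δ_i = 5/2, 2, the continuity of s' gives the tridiagonal system
  2·σ_0 + 8·σ_1 + 2·σ_2 = 6(Δ_1 - Δ_0) = -3
Natural end conditions: σ_0 = σ_2 = 0.
Forward elimination and back-substitution give σ_0 = 0, σ_1 = -3/8, σ_2 = 0.
On [2, 4], s'(x) = b_1 + 2c_1·(x - 2) + 3d_1·(x - 2)² with b_1 = Δ_1 - h_1(2σ_1 + σ_2)/6 = 9/4, c_1 = σ_1/2 = -3/16, d_1 = (σ_2 - σ_1)/(6h_1) = 1/32. So s'(4) = 15/8.

1.8750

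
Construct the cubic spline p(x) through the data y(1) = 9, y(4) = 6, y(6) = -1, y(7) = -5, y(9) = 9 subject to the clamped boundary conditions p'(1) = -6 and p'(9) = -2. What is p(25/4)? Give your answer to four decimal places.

With m_i denoting the second derivative at x_i, h_i = 3, 2, 1, 2, and Δ_i = (y_(i+1) − y_i)/h_i = -1, -7/2, -4, 7:
  3·m_0 + 10·m_1 + 2·m_2 = 6(Δ_1 - Δ_0) = -15
  2·m_1 + 6·m_2 + 1·m_3 = 6(Δ_2 - Δ_1) = -3
  1·m_2 + 6·m_3 + 2·m_4 = 6(Δ_3 - Δ_2) = 66
Clamped end conditions give two more equations: 2h_0·m_0 + h_0·m_1 = 6(Δ_0 - p'(1)) = 30 and h_3·m_3 + 2h_3·m_4 = 6(p'(9) - Δ_3) = -54.
Solving the tridiagonal system: m_0 = 973/151, m_1 = -436/151, m_2 = -412/151, m_3 = 2891/151, m_4 = -3484/151.
On [6, 7], p(x) = -1 - 1897/302·(x - 6) - 206/151·(x - 6)² + 1101/302·(x - 6)³.
With (x - 6) = 1/4: p(25/4) = -50227/19328.

-2.5987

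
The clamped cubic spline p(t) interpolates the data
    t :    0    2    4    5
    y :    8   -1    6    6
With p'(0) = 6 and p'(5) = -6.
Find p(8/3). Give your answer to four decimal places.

-0.8084

With M_i denoting the second derivative at x_i, h_i = 2, 2, 1, and Δ_i = (y_(i+1) − y_i)/h_i = -9/2, 7/2, 0:
  2·M_0 + 8·M_1 + 2·M_2 = 6(Δ_1 - Δ_0) = 48
  2·M_1 + 6·M_2 + 1·M_3 = 6(Δ_2 - Δ_1) = -21
Clamped end conditions give two more equations: 2h_0·M_0 + h_0·M_1 = 6(Δ_0 - p'(0)) = -63 and h_2·M_2 + 2h_2·M_3 = 6(p'(5) - Δ_2) = -36.
Solving: M_0 = -510/23, M_1 = 591/46, M_2 = -120/23, M_3 = -354/23.
On [2, 4], p(t) = -1 - 153/46·(t - 2) + 591/92·(t - 2)² - 277/184·(t - 2)³.
With (t - 2) = 2/3: p(8/3) = -502/621.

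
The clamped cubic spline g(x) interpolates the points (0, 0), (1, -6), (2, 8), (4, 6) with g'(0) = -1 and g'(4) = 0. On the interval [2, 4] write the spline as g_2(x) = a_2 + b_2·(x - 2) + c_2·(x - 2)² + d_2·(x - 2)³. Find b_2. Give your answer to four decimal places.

12.4545

Let m_i = g''(x_i). Step sizes h_i = 1, 1, 2; slopes of the chords Δ_i = (y_(i+1) - y_i)/h_i = -6, 14, -1.
  1·m_0 + 4·m_1 + 1·m_2 = 6(Δ_1 - Δ_0) = 120
  1·m_1 + 6·m_2 + 2·m_3 = 6(Δ_2 - Δ_1) = -90
Clamped end conditions give two more equations: 2h_0·m_0 + h_0·m_1 = 6(Δ_0 - g'(0)) = -30 and h_2·m_2 + 2h_2·m_3 = 6(g'(4) - Δ_2) = 6.
Hence m_0 = -421/11, m_1 = 512/11, m_2 = -307/11, m_3 = 170/11.
On [2, 4], with g_2(x) = a_2 + b_2·(x - 2) + c_2·(x - 2)² + d_2·(x - 2)³: c_2 = m_2/2 = -307/22, d_2 = (m_3 - m_2)/(6h_2) = 159/44, b_2 = Δ_2 - h_2(2m_2 + m_3)/6 = 137/11.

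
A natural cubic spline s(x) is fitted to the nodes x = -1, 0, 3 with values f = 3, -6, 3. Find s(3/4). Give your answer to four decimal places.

-8.1797

With M_i denoting the second derivative at x_i, h_i = 1, 3, and Δ_i = (y_(i+1) − y_i)/h_i = -9, 3:
  1·M_0 + 8·M_1 + 3·M_2 = 6(Δ_1 - Δ_0) = 72
Natural end conditions: M_0 = M_2 = 0.
Forward elimination and back-substitution give M_0 = 0, M_1 = 9, M_2 = 0.
On [0, 3], s(x) = -6 - 6·x + 9/2·x² - 1/2·x³.
With x = 3/4: s(3/4) = -1047/128.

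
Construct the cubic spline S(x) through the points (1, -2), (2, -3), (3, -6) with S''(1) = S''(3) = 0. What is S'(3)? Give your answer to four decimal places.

Write M_i for S''(x_i). With h_i = 1, 1 and divided differences Δ_i = -1, -3, the continuity of S' gives the tridiagonal system
  1·M_0 + 4·M_1 + 1·M_2 = 6(Δ_1 - Δ_0) = -12
Natural end conditions: M_0 = M_2 = 0.
Solving the tridiagonal system: M_0 = 0, M_1 = -3, M_2 = 0.
On [2, 3], S'(x) = b_1 + 2c_1·(x - 2) + 3d_1·(x - 2)² with b_1 = Δ_1 - h_1(2M_1 + M_2)/6 = -2, c_1 = M_1/2 = -3/2, d_1 = (M_2 - M_1)/(6h_1) = 1/2. So S'(3) = -7/2.

-3.5000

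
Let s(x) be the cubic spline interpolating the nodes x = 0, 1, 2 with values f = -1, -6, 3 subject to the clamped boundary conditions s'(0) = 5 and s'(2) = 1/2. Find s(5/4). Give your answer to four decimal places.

-4.3887

With M_i denoting the second derivative at x_i, h_i = 1, 1, and Δ_i = (y_(i+1) − y_i)/h_i = -5, 9:
  1·M_0 + 4·M_1 + 1·M_2 = 6(Δ_1 - Δ_0) = 84
Clamped end conditions give two more equations: 2h_0·M_0 + h_0·M_1 = 6(Δ_0 - s'(0)) = -60 and h_1·M_1 + 2h_1·M_2 = 6(s'(2) - Δ_1) = -51.
Solving: M_0 = -213/4, M_1 = 93/2, M_2 = -195/4.
On [1, 2], s(x) = -6 + 13/8·(x - 1) + 93/4·(x - 1)² - 127/8·(x - 1)³.
With (x - 1) = 1/4: s(5/4) = -2247/512.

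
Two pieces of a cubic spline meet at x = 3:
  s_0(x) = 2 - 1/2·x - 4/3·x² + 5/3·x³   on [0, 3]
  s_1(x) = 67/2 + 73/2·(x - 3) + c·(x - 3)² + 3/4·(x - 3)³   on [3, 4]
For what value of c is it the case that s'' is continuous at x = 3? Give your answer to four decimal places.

s_0''(x) = -8/3 + 10·x, so s_0''(3) = 82/3. On the right, s_1''(3) = 2c, so c = 41/3.

13.6667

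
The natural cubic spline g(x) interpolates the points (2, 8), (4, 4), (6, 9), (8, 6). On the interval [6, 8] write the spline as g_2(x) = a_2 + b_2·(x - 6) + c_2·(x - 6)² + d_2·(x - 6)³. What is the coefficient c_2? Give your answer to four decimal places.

With m_i denoting the second derivative at x_i, h_i = 2, 2, 2, and Δ_i = (y_(i+1) − y_i)/h_i = -2, 5/2, -3/2:
  2·m_0 + 8·m_1 + 2·m_2 = 6(Δ_1 - Δ_0) = 27
  2·m_1 + 8·m_2 + 2·m_3 = 6(Δ_2 - Δ_1) = -24
Natural end conditions: m_0 = m_3 = 0.
Solving: m_0 = 0, m_1 = 22/5, m_2 = -41/10, m_3 = 0.
On [6, 8], with g_2(x) = a_2 + b_2·(x - 6) + c_2·(x - 6)² + d_2·(x - 6)³: c_2 = m_2/2 = -41/20, d_2 = (m_3 - m_2)/(6h_2) = 41/120, b_2 = Δ_2 - h_2(2m_2 + m_3)/6 = 37/30.

-2.0500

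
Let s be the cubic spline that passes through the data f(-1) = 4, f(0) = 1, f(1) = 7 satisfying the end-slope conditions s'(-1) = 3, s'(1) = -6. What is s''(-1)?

-36

With σ_i denoting the second derivative at x_i, h_i = 1, 1, and Δ_i = (y_(i+1) − y_i)/h_i = -3, 6:
  1·σ_0 + 4·σ_1 + 1·σ_2 = 6(Δ_1 - Δ_0) = 54
Clamped end conditions give two more equations: 2h_0·σ_0 + h_0·σ_1 = 6(Δ_0 - s'(-1)) = -36 and h_1·σ_1 + 2h_1·σ_2 = 6(s'(1) - Δ_1) = -72.
Forward elimination and back-substitution give σ_0 = -36, σ_1 = 36, σ_2 = -54.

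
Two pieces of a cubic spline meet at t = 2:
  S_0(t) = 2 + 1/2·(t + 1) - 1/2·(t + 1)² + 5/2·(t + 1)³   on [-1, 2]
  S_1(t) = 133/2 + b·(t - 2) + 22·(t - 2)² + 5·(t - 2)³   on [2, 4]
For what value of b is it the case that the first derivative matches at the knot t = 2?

65

S_0'(t) = 1/2 - 1·(t + 1) + 15/2·(t + 1)², so S_0'(2) = 65. On the right, S_1'(2) = b, so b = 65.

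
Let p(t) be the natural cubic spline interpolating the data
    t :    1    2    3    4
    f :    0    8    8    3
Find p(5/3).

6

Write σ_i for p''(x_i). With h_i = 1, 1, 1 and divided differences Δ_i = 8, 0, -5, the continuity of p' gives the tridiagonal system
  1·σ_0 + 4·σ_1 + 1·σ_2 = 6(Δ_1 - Δ_0) = -48
  1·σ_1 + 4·σ_2 + 1·σ_3 = 6(Δ_2 - Δ_1) = -30
Natural end conditions: σ_0 = σ_3 = 0.
Solving the tridiagonal system: σ_0 = 0, σ_1 = -54/5, σ_2 = -24/5, σ_3 = 0.
On [1, 2], p(t) = 0 + 49/5·(t - 1) + 0·(t - 1)² - 9/5·(t - 1)³.
With (t - 1) = 2/3: p(5/3) = 6.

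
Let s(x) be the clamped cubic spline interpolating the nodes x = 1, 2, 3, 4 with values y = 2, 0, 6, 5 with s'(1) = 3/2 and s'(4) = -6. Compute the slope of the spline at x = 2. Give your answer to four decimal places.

1.4000

Let M_i = s''(x_i). Step sizes h_i = 1, 1, 1; slopes of the chords Δ_i = (y_(i+1) - y_i)/h_i = -2, 6, -1.
  1·M_0 + 4·M_1 + 1·M_2 = 6(Δ_1 - Δ_0) = 48
  1·M_1 + 4·M_2 + 1·M_3 = 6(Δ_2 - Δ_1) = -42
Clamped end conditions give two more equations: 2h_0·M_0 + h_0·M_1 = 6(Δ_0 - s'(1)) = -21 and h_2·M_2 + 2h_2·M_3 = 6(s'(4) - Δ_2) = -30.
Hence M_0 = -104/5, M_1 = 103/5, M_2 = -68/5, M_3 = -41/5.
On [2, 3], s'(x) = b_1 + 2c_1·(x - 2) + 3d_1·(x - 2)² with b_1 = Δ_1 - h_1(2M_1 + M_2)/6 = 7/5, c_1 = M_1/2 = 103/10, d_1 = (M_2 - M_1)/(6h_1) = -57/10. So s'(2) = 7/5.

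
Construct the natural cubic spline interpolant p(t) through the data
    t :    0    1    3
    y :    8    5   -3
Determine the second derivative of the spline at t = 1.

Let M_i = p''(x_i). Step sizes h_i = 1, 2; slopes of the chords Δ_i = (y_(i+1) - y_i)/h_i = -3, -4.
  1·M_0 + 6·M_1 + 2·M_2 = 6(Δ_1 - Δ_0) = -6
Natural end conditions: M_0 = M_2 = 0.
Hence M_0 = 0, M_1 = -1, M_2 = 0.

-1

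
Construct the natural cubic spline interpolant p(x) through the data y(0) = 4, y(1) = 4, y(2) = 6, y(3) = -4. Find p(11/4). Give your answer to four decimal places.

Put σ_i = p'' at the i-th knot. Here h = (1, 1, 1) and Δ = (0, 2, -10), so the interior equations h_(i-1)·σ_(i-1) + 2(h_(i-1)+h_i)·σ_i + h_i·σ_(i+1) = 6(Δ_i − Δ_(i-1)) read
  1·σ_0 + 4·σ_1 + 1·σ_2 = 6(Δ_1 - Δ_0) = 12
  1·σ_1 + 4·σ_2 + 1·σ_3 = 6(Δ_2 - Δ_1) = -72
Natural end conditions: σ_0 = σ_3 = 0.
Hence σ_0 = 0, σ_1 = 8, σ_2 = -20, σ_3 = 0.
On [2, 3], p(x) = 6 - 10/3·(x - 2) - 10·(x - 2)² + 10/3·(x - 2)³.
With (x - 2) = 3/4: p(11/4) = -23/32.

-0.7188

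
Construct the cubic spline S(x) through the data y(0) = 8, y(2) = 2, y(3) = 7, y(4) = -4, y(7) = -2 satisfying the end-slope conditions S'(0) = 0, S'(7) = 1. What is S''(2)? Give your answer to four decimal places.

With m_i denoting the second derivative at x_i, h_i = 2, 1, 1, 3, and Δ_i = (y_(i+1) − y_i)/h_i = -3, 5, -11, 2/3:
  2·m_0 + 6·m_1 + 1·m_2 = 6(Δ_1 - Δ_0) = 48
  1·m_1 + 4·m_2 + 1·m_3 = 6(Δ_2 - Δ_1) = -96
  1·m_2 + 8·m_3 + 3·m_4 = 6(Δ_3 - Δ_2) = 70
Clamped end conditions give two more equations: 2h_0·m_0 + h_0·m_1 = 6(Δ_0 - S'(0)) = -18 and h_3·m_3 + 2h_3·m_4 = 6(S'(7) - Δ_3) = 2.
Solving the tridiagonal system: m_0 = -2123/158, m_1 = 1412/79, m_2 = -2557/79, m_3 = 1232/79, m_4 = -1769/237.

17.8734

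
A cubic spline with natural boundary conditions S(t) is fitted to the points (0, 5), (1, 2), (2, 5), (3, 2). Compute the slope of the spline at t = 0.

Put σ_i = S'' at the i-th knot. Here h = (1, 1, 1) and Δ = (-3, 3, -3), so the interior equations h_(i-1)·σ_(i-1) + 2(h_(i-1)+h_i)·σ_i + h_i·σ_(i+1) = 6(Δ_i − Δ_(i-1)) read
  1·σ_0 + 4·σ_1 + 1·σ_2 = 6(Δ_1 - Δ_0) = 36
  1·σ_1 + 4·σ_2 + 1·σ_3 = 6(Δ_2 - Δ_1) = -36
Natural end conditions: σ_0 = σ_3 = 0.
Hence σ_0 = 0, σ_1 = 12, σ_2 = -12, σ_3 = 0.
On [0, 1], S'(t) = b_0 + 2c_0·t + 3d_0·t² with b_0 = Δ_0 - h_0(2σ_0 + σ_1)/6 = -5, c_0 = σ_0/2 = 0, d_0 = (σ_1 - σ_0)/(6h_0) = 2. So S'(0) = -5.

-5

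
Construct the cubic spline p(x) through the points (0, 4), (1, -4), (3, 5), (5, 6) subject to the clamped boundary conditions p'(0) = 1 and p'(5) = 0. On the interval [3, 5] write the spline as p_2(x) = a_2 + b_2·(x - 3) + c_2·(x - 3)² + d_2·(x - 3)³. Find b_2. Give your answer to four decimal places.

With m_i denoting the second derivative at x_i, h_i = 1, 2, 2, and Δ_i = (y_(i+1) − y_i)/h_i = -8, 9/2, 1/2:
  1·m_0 + 6·m_1 + 2·m_2 = 6(Δ_1 - Δ_0) = 75
  2·m_1 + 8·m_2 + 2·m_3 = 6(Δ_2 - Δ_1) = -24
Clamped end conditions give two more equations: 2h_0·m_0 + h_0·m_1 = 6(Δ_0 - p'(0)) = -54 and h_2·m_2 + 2h_2·m_3 = 6(p'(5) - Δ_2) = -3.
Forward elimination and back-substitution give m_0 = -38, m_1 = 22, m_2 = -19/2, m_3 = 4.
On [3, 5], with p_2(x) = a_2 + b_2·(x - 3) + c_2·(x - 3)² + d_2·(x - 3)³: c_2 = m_2/2 = -19/4, d_2 = (m_3 - m_2)/(6h_2) = 9/8, b_2 = Δ_2 - h_2(2m_2 + m_3)/6 = 11/2.

5.5000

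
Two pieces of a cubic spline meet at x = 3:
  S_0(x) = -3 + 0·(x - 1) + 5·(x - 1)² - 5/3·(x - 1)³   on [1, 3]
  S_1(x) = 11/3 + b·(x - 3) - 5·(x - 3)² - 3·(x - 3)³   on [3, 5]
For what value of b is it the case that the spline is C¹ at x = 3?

0

S_0'(x) = 0 + 10·(x - 1) - 5·(x - 1)², so S_0'(3) = 0. On the right, S_1'(3) = b, so b = 0.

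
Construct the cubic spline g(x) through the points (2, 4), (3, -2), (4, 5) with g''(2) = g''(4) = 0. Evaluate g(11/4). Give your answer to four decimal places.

-1.5664

Put m_i = g'' at the i-th knot. Here h = (1, 1) and Δ = (-6, 7), so the interior equations h_(i-1)·m_(i-1) + 2(h_(i-1)+h_i)·m_i + h_i·m_(i+1) = 6(Δ_i − Δ_(i-1)) read
  1·m_0 + 4·m_1 + 1·m_2 = 6(Δ_1 - Δ_0) = 78
Natural end conditions: m_0 = m_2 = 0.
Forward elimination and back-substitution give m_0 = 0, m_1 = 39/2, m_2 = 0.
On [2, 3], g(x) = 4 - 37/4·(x - 2) + 0·(x - 2)² + 13/4·(x - 2)³.
With (x - 2) = 3/4: g(11/4) = -401/256.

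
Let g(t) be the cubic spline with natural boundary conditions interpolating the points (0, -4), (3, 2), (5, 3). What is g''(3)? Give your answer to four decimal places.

-0.9000

Write m_i for g''(x_i). With h_i = 3, 2 and divided differences Δ_i = 2, 1/2, the continuity of g' gives the tridiagonal system
  3·m_0 + 10·m_1 + 2·m_2 = 6(Δ_1 - Δ_0) = -9
Natural end conditions: m_0 = m_2 = 0.
Solving the tridiagonal system: m_0 = 0, m_1 = -9/10, m_2 = 0.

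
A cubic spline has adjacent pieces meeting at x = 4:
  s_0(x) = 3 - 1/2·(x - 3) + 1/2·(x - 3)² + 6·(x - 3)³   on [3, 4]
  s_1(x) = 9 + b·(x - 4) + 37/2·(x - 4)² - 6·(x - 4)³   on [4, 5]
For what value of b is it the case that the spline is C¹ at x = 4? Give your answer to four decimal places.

18.5000

s_0'(x) = -1/2 + 1·(x - 3) + 18·(x - 3)², so s_0'(4) = 37/2. On the right, s_1'(4) = b, so b = 37/2.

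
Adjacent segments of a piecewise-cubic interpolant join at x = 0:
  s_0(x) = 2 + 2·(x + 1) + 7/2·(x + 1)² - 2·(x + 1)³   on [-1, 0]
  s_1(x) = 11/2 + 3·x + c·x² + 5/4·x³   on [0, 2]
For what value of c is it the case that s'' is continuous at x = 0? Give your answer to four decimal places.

-2.5000

s_0''(x) = 7 - 12·(x + 1), so s_0''(0) = -5. On the right, s_1''(0) = 2c, so c = -5/2.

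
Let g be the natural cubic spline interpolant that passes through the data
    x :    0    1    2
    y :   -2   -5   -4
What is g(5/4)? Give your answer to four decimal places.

Let M_i = g''(x_i). Step sizes h_i = 1, 1; slopes of the chords Δ_i = (y_(i+1) - y_i)/h_i = -3, 1.
  1·M_0 + 4·M_1 + 1·M_2 = 6(Δ_1 - Δ_0) = 24
Natural end conditions: M_0 = M_2 = 0.
Hence M_0 = 0, M_1 = 6, M_2 = 0.
On [1, 2], g(x) = -5 - 1·(x - 1) + 3·(x - 1)² - 1·(x - 1)³.
With (x - 1) = 1/4: g(5/4) = -325/64.

-5.0781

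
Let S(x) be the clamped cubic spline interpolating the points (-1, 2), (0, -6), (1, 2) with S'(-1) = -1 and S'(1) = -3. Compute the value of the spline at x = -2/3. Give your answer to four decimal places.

With M_i denoting the second derivative at x_i, h_i = 1, 1, and Δ_i = (y_(i+1) − y_i)/h_i = -8, 8:
  1·M_0 + 4·M_1 + 1·M_2 = 6(Δ_1 - Δ_0) = 96
Clamped end conditions give two more equations: 2h_0·M_0 + h_0·M_1 = 6(Δ_0 - S'(-1)) = -42 and h_1·M_1 + 2h_1·M_2 = 6(S'(1) - Δ_1) = -66.
Hence M_0 = -46, M_1 = 50, M_2 = -58.
On [-1, 0], S(x) = 2 - 1·(x + 1) - 23·(x + 1)² + 16·(x + 1)³.
With (x + 1) = 1/3: S(-2/3) = -8/27.

-0.2963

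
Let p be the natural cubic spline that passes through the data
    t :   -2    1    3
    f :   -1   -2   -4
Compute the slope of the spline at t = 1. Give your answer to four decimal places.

-0.7333

Put σ_i = p'' at the i-th knot. Here h = (3, 2) and Δ = (-1/3, -1), so the interior equations h_(i-1)·σ_(i-1) + 2(h_(i-1)+h_i)·σ_i + h_i·σ_(i+1) = 6(Δ_i − Δ_(i-1)) read
  3·σ_0 + 10·σ_1 + 2·σ_2 = 6(Δ_1 - Δ_0) = -4
Natural end conditions: σ_0 = σ_2 = 0.
Solving the tridiagonal system: σ_0 = 0, σ_1 = -2/5, σ_2 = 0.
On [1, 3], p'(t) = b_1 + 2c_1·(t - 1) + 3d_1·(t - 1)² with b_1 = Δ_1 - h_1(2σ_1 + σ_2)/6 = -11/15, c_1 = σ_1/2 = -1/5, d_1 = (σ_2 - σ_1)/(6h_1) = 1/30. So p'(1) = -11/15.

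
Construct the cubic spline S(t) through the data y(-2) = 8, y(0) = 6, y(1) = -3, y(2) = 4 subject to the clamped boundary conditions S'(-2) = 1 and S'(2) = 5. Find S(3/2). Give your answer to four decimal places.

-0.1705

With m_i denoting the second derivative at x_i, h_i = 2, 1, 1, and Δ_i = (y_(i+1) − y_i)/h_i = -1, -9, 7:
  2·m_0 + 6·m_1 + 1·m_2 = 6(Δ_1 - Δ_0) = -48
  1·m_1 + 4·m_2 + 1·m_3 = 6(Δ_2 - Δ_1) = 96
Clamped end conditions give two more equations: 2h_0·m_0 + h_0·m_1 = 6(Δ_0 - S'(-2)) = -12 and h_2·m_2 + 2h_2·m_3 = 6(S'(2) - Δ_2) = -12.
Solving: m_0 = 50/11, m_1 = -166/11, m_2 = 368/11, m_3 = -250/11.
On [1, 2], S(t) = -3 - 4/11·(t - 1) + 184/11·(t - 1)² - 103/11·(t - 1)³.
With (t - 1) = 1/2: S(3/2) = -15/88.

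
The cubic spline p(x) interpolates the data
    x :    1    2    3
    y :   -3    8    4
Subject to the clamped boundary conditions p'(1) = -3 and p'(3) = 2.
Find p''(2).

Write m_i for p''(x_i). With h_i = 1, 1 and divided differences Δ_i = 11, -4, the continuity of p' gives the tridiagonal system
  1·m_0 + 4·m_1 + 1·m_2 = 6(Δ_1 - Δ_0) = -90
Clamped end conditions give two more equations: 2h_0·m_0 + h_0·m_1 = 6(Δ_0 - p'(1)) = 84 and h_1·m_1 + 2h_1·m_2 = 6(p'(3) - Δ_1) = 36.
Forward elimination and back-substitution give m_0 = 67, m_1 = -50, m_2 = 43.

-50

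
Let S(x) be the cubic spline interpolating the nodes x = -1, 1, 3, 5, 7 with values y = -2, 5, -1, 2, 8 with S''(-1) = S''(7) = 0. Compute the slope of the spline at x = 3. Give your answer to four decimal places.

With M_i denoting the second derivative at x_i, h_i = 2, 2, 2, 2, and Δ_i = (y_(i+1) − y_i)/h_i = 7/2, -3, 3/2, 3:
  2·M_0 + 8·M_1 + 2·M_2 = 6(Δ_1 - Δ_0) = -39
  2·M_1 + 8·M_2 + 2·M_3 = 6(Δ_2 - Δ_1) = 27
  2·M_2 + 8·M_3 + 2·M_4 = 6(Δ_3 - Δ_2) = 9
Natural end conditions: M_0 = M_4 = 0.
Solving the tridiagonal system: M_0 = 0, M_1 = -171/28, M_2 = 69/14, M_3 = -3/28, M_4 = 0.
On [3, 5], S'(x) = b_2 + 2c_2·(x - 3) + 3d_2·(x - 3)² with b_2 = Δ_2 - h_2(2M_2 + M_3)/6 = -7/4, c_2 = M_2/2 = 69/28, d_2 = (M_3 - M_2)/(6h_2) = -47/112. So S'(3) = -7/4.

-1.7500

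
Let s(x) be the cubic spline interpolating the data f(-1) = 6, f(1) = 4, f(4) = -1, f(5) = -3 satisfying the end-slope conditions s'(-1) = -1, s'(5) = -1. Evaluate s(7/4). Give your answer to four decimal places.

3.0745

With m_i denoting the second derivative at x_i, h_i = 2, 3, 1, and Δ_i = (y_(i+1) − y_i)/h_i = -1, -5/3, -2:
  2·m_0 + 10·m_1 + 3·m_2 = 6(Δ_1 - Δ_0) = -4
  3·m_1 + 8·m_2 + 1·m_3 = 6(Δ_2 - Δ_1) = -2
Clamped end conditions give two more equations: 2h_0·m_0 + h_0·m_1 = 6(Δ_0 - s'(-1)) = 0 and h_2·m_2 + 2h_2·m_3 = 6(s'(5) - Δ_2) = 6.
Hence m_0 = 5/39, m_1 = -10/39, m_2 = -22/39, m_3 = 128/39.
On [1, 4], s(x) = 4 - 44/39·(x - 1) - 5/39·(x - 1)² - 2/117·(x - 1)³.
With (x - 1) = 3/4: s(7/4) = 1279/416.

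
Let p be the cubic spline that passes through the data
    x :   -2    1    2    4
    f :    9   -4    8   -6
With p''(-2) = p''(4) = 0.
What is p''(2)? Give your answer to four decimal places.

-21.4894

Let σ_i = p''(x_i). Step sizes h_i = 3, 1, 2; slopes of the chords Δ_i = (y_(i+1) - y_i)/h_i = -13/3, 12, -7.
  3·σ_0 + 8·σ_1 + 1·σ_2 = 6(Δ_1 - Δ_0) = 98
  1·σ_1 + 6·σ_2 + 2·σ_3 = 6(Δ_2 - Δ_1) = -114
Natural end conditions: σ_0 = σ_3 = 0.
Solving: σ_0 = 0, σ_1 = 702/47, σ_2 = -1010/47, σ_3 = 0.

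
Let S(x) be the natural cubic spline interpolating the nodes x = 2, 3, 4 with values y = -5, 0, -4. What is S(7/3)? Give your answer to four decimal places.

Put M_i = S'' at the i-th knot. Here h = (1, 1) and Δ = (5, -4), so the interior equations h_(i-1)·M_(i-1) + 2(h_(i-1)+h_i)·M_i + h_i·M_(i+1) = 6(Δ_i − Δ_(i-1)) read
  1·M_0 + 4·M_1 + 1·M_2 = 6(Δ_1 - Δ_0) = -54
Natural end conditions: M_0 = M_2 = 0.
Forward elimination and back-substitution give M_0 = 0, M_1 = -27/2, M_2 = 0.
On [2, 3], S(x) = -5 + 29/4·(x - 2) + 0·(x - 2)² - 9/4·(x - 2)³.
With (x - 2) = 1/3: S(7/3) = -8/3.

-2.6667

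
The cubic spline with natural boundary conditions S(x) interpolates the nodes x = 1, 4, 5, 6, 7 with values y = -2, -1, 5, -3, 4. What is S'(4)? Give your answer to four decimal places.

Write m_i for S''(x_i). With h_i = 3, 1, 1, 1 and divided differences Δ_i = 1/3, 6, -8, 7, the continuity of S' gives the tridiagonal system
  3·m_0 + 8·m_1 + 1·m_2 = 6(Δ_1 - Δ_0) = 34
  1·m_1 + 4·m_2 + 1·m_3 = 6(Δ_2 - Δ_1) = -84
  1·m_2 + 4·m_3 + 1·m_4 = 6(Δ_3 - Δ_2) = 90
Natural end conditions: m_0 = m_4 = 0.
Forward elimination and back-substitution give m_0 = 0, m_1 = 234/29, m_2 = -886/29, m_3 = 874/29, m_4 = 0.
On [4, 5], S'(x) = b_1 + 2c_1·(x - 4) + 3d_1·(x - 4)² with b_1 = Δ_1 - h_1(2m_1 + m_2)/6 = 731/87, c_1 = m_1/2 = 117/29, d_1 = (m_2 - m_1)/(6h_1) = -560/87. So S'(4) = 731/87.

8.4023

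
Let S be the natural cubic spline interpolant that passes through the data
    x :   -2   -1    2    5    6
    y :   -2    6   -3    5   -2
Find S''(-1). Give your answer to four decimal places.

-11.3462

Let M_i = S''(x_i). Step sizes h_i = 1, 3, 3, 1; slopes of the chords Δ_i = (y_(i+1) - y_i)/h_i = 8, -3, 8/3, -7.
  1·M_0 + 8·M_1 + 3·M_2 = 6(Δ_1 - Δ_0) = -66
  3·M_1 + 12·M_2 + 3·M_3 = 6(Δ_2 - Δ_1) = 34
  3·M_2 + 8·M_3 + 1·M_4 = 6(Δ_3 - Δ_2) = -58
Natural end conditions: M_0 = M_4 = 0.
Forward elimination and back-substitution give M_0 = 0, M_1 = -295/26, M_2 = 322/39, M_3 = -269/26, M_4 = 0.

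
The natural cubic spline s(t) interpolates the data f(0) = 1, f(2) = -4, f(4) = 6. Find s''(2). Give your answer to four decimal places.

Put σ_i = s'' at the i-th knot. Here h = (2, 2) and Δ = (-5/2, 5), so the interior equations h_(i-1)·σ_(i-1) + 2(h_(i-1)+h_i)·σ_i + h_i·σ_(i+1) = 6(Δ_i − Δ_(i-1)) read
  2·σ_0 + 8·σ_1 + 2·σ_2 = 6(Δ_1 - Δ_0) = 45
Natural end conditions: σ_0 = σ_2 = 0.
Hence σ_0 = 0, σ_1 = 45/8, σ_2 = 0.

5.6250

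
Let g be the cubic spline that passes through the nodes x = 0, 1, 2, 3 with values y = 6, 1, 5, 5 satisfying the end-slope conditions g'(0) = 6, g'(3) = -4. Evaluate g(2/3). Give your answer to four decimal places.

With m_i denoting the second derivative at x_i, h_i = 1, 1, 1, and Δ_i = (y_(i+1) − y_i)/h_i = -5, 4, 0:
  1·m_0 + 4·m_1 + 1·m_2 = 6(Δ_1 - Δ_0) = 54
  1·m_1 + 4·m_2 + 1·m_3 = 6(Δ_2 - Δ_1) = -24
Clamped end conditions give two more equations: 2h_0·m_0 + h_0·m_1 = 6(Δ_0 - g'(0)) = -66 and h_2·m_2 + 2h_2·m_3 = 6(g'(3) - Δ_2) = -24.
Solving the tridiagonal system: m_0 = -706/15, m_1 = 422/15, m_2 = -172/15, m_3 = -94/15.
On [0, 1], g(x) = 6 + 6·x - 353/15·x² + 188/15·x³.
With x = 2/3: g(2/3) = 1318/405.

3.2543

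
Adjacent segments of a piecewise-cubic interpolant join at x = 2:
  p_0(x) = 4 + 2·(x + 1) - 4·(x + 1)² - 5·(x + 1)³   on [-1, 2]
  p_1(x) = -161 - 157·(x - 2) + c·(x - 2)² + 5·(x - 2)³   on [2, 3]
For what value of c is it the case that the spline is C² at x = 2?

-49

p_0''(x) = -8 - 30·(x + 1), so p_0''(2) = -98. On the right, p_1''(2) = 2c, so c = -49.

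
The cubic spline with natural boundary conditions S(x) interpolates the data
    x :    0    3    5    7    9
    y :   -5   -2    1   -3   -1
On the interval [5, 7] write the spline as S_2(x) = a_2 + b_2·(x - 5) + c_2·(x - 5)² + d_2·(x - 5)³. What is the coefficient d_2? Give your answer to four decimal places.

Let σ_i = S''(x_i). Step sizes h_i = 3, 2, 2, 2; slopes of the chords Δ_i = (y_(i+1) - y_i)/h_i = 1, 3/2, -2, 1.
  3·σ_0 + 10·σ_1 + 2·σ_2 = 6(Δ_1 - Δ_0) = 3
  2·σ_1 + 8·σ_2 + 2·σ_3 = 6(Δ_2 - Δ_1) = -21
  2·σ_2 + 8·σ_3 + 2·σ_4 = 6(Δ_3 - Δ_2) = 18
Natural end conditions: σ_0 = σ_4 = 0.
Hence σ_0 = 0, σ_1 = 147/142, σ_2 = -261/71, σ_3 = 225/71, σ_4 = 0.
On [5, 7], with S_2(x) = a_2 + b_2·(x - 5) + c_2·(x - 5)² + d_2·(x - 5)³: c_2 = σ_2/2 = -261/142, d_2 = (σ_3 - σ_2)/(6h_2) = 81/142, b_2 = Δ_2 - h_2(2σ_2 + σ_3)/6 = -43/71.

0.5704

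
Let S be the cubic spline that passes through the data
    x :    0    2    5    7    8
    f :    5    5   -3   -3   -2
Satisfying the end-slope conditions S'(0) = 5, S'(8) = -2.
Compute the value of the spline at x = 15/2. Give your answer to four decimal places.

Write m_i for S''(x_i). With h_i = 2, 3, 2, 1 and divided differences Δ_i = 0, -8/3, 0, 1, the continuity of S' gives the tridiagonal system
  2·m_0 + 10·m_1 + 3·m_2 = 6(Δ_1 - Δ_0) = -16
  3·m_1 + 10·m_2 + 2·m_3 = 6(Δ_2 - Δ_1) = 16
  2·m_2 + 6·m_3 + 1·m_4 = 6(Δ_3 - Δ_2) = 6
Clamped end conditions give two more equations: 2h_0·m_0 + h_0·m_1 = 6(Δ_0 - S'(0)) = -30 and h_3·m_3 + 2h_3·m_4 = 6(S'(8) - Δ_3) = -18.
Solving the tridiagonal system: m_0 = -1315/182, m_1 = -50/91, m_2 = 359/273, m_3 = 614/273, m_4 = -2764/273.
On [7, 8], S(x) = -3 + 529/273·(x - 7) + 307/273·(x - 7)² - 563/273·(x - 7)³.
With (x - 7) = 1/2: S(15/2) = -4385/2184.

-2.0078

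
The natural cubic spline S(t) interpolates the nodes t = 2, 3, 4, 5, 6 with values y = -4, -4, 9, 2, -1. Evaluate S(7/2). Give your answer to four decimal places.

3.2299

Write M_i for S''(x_i). With h_i = 1, 1, 1, 1 and divided differences Δ_i = 0, 13, -7, -3, the continuity of S' gives the tridiagonal system
  1·M_0 + 4·M_1 + 1·M_2 = 6(Δ_1 - Δ_0) = 78
  1·M_1 + 4·M_2 + 1·M_3 = 6(Δ_2 - Δ_1) = -120
  1·M_2 + 4·M_3 + 1·M_4 = 6(Δ_3 - Δ_2) = 24
Natural end conditions: M_0 = M_4 = 0.
Forward elimination and back-substitution give M_0 = 0, M_1 = 837/28, M_2 = -291/7, M_3 = 459/28, M_4 = 0.
On [3, 4], S(t) = -4 + 279/28·(t - 3) + 837/56·(t - 3)² - 667/56·(t - 3)³.
With (t - 3) = 1/2: S(7/2) = 1447/448.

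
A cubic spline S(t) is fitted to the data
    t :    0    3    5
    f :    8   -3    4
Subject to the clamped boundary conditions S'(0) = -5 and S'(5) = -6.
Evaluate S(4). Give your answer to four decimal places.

2.9375

Write m_i for S''(x_i). With h_i = 3, 2 and divided differences Δ_i = -11/3, 7/2, the continuity of S' gives the tridiagonal system
  3·m_0 + 10·m_1 + 2·m_2 = 6(Δ_1 - Δ_0) = 43
Clamped end conditions give two more equations: 2h_0·m_0 + h_0·m_1 = 6(Δ_0 - S'(0)) = 8 and h_1·m_1 + 2h_1·m_2 = 6(S'(5) - Δ_1) = -57.
Solving the tridiagonal system: m_0 = -19/6, m_1 = 9, m_2 = -75/4.
On [3, 5], S(t) = -3 + 15/4·(t - 3) + 9/2·(t - 3)² - 37/16·(t - 3)³.
With (t - 3) = 1: S(4) = 47/16.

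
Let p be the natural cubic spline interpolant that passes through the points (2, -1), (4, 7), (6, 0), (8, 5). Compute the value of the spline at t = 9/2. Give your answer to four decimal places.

5.8406

Write M_i for p''(x_i). With h_i = 2, 2, 2 and divided differences Δ_i = 4, -7/2, 5/2, the continuity of p' gives the tridiagonal system
  2·M_0 + 8·M_1 + 2·M_2 = 6(Δ_1 - Δ_0) = -45
  2·M_1 + 8·M_2 + 2·M_3 = 6(Δ_2 - Δ_1) = 36
Natural end conditions: M_0 = M_3 = 0.
Solving the tridiagonal system: M_0 = 0, M_1 = -36/5, M_2 = 63/10, M_3 = 0.
On [4, 6], p(t) = 7 - 4/5·(t - 4) - 18/5·(t - 4)² + 9/8·(t - 4)³.
With (t - 4) = 1/2: p(9/2) = 1869/320.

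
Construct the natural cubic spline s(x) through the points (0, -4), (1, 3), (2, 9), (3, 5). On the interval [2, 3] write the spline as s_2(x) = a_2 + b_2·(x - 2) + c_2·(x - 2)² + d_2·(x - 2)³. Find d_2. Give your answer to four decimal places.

Write M_i for s''(x_i). With h_i = 1, 1, 1 and divided differences Δ_i = 7, 6, -4, the continuity of s' gives the tridiagonal system
  1·M_0 + 4·M_1 + 1·M_2 = 6(Δ_1 - Δ_0) = -6
  1·M_1 + 4·M_2 + 1·M_3 = 6(Δ_2 - Δ_1) = -60
Natural end conditions: M_0 = M_3 = 0.
Solving the tridiagonal system: M_0 = 0, M_1 = 12/5, M_2 = -78/5, M_3 = 0.
On [2, 3], with s_2(x) = a_2 + b_2·(x - 2) + c_2·(x - 2)² + d_2·(x - 2)³: c_2 = M_2/2 = -39/5, d_2 = (M_3 - M_2)/(6h_2) = 13/5, b_2 = Δ_2 - h_2(2M_2 + M_3)/6 = 6/5.

2.6000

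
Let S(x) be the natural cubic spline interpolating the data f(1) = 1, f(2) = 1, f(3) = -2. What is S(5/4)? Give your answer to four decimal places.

1.1758

Put M_i = S'' at the i-th knot. Here h = (1, 1) and Δ = (0, -3), so the interior equations h_(i-1)·M_(i-1) + 2(h_(i-1)+h_i)·M_i + h_i·M_(i+1) = 6(Δ_i − Δ_(i-1)) read
  1·M_0 + 4·M_1 + 1·M_2 = 6(Δ_1 - Δ_0) = -18
Natural end conditions: M_0 = M_2 = 0.
Hence M_0 = 0, M_1 = -9/2, M_2 = 0.
On [1, 2], S(x) = 1 + 3/4·(x - 1) + 0·(x - 1)² - 3/4·(x - 1)³.
With (x - 1) = 1/4: S(5/4) = 301/256.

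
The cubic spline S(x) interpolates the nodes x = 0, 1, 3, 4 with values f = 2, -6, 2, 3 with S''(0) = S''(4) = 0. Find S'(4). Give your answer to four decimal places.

Let σ_i = S''(x_i). Step sizes h_i = 1, 2, 1; slopes of the chords Δ_i = (y_(i+1) - y_i)/h_i = -8, 4, 1.
  1·σ_0 + 6·σ_1 + 2·σ_2 = 6(Δ_1 - Δ_0) = 72
  2·σ_1 + 6·σ_2 + 1·σ_3 = 6(Δ_2 - Δ_1) = -18
Natural end conditions: σ_0 = σ_3 = 0.
Forward elimination and back-substitution give σ_0 = 0, σ_1 = 117/8, σ_2 = -63/8, σ_3 = 0.
On [3, 4], S'(x) = b_2 + 2c_2·(x - 3) + 3d_2·(x - 3)² with b_2 = Δ_2 - h_2(2σ_2 + σ_3)/6 = 29/8, c_2 = σ_2/2 = -63/16, d_2 = (σ_3 - σ_2)/(6h_2) = 21/16. So S'(4) = -5/16.

-0.3125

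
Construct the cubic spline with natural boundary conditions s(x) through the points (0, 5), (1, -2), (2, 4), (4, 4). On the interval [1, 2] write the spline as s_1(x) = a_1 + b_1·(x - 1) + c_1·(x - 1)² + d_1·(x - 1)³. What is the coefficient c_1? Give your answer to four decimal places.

10.9565

Put m_i = s'' at the i-th knot. Here h = (1, 1, 2) and Δ = (-7, 6, 0), so the interior equations h_(i-1)·m_(i-1) + 2(h_(i-1)+h_i)·m_i + h_i·m_(i+1) = 6(Δ_i − Δ_(i-1)) read
  1·m_0 + 4·m_1 + 1·m_2 = 6(Δ_1 - Δ_0) = 78
  1·m_1 + 6·m_2 + 2·m_3 = 6(Δ_2 - Δ_1) = -36
Natural end conditions: m_0 = m_3 = 0.
Hence m_0 = 0, m_1 = 504/23, m_2 = -222/23, m_3 = 0.
On [1, 2], with s_1(x) = a_1 + b_1·(x - 1) + c_1·(x - 1)² + d_1·(x - 1)³: c_1 = m_1/2 = 252/23, d_1 = (m_2 - m_1)/(6h_1) = -121/23, b_1 = Δ_1 - h_1(2m_1 + m_2)/6 = 7/23.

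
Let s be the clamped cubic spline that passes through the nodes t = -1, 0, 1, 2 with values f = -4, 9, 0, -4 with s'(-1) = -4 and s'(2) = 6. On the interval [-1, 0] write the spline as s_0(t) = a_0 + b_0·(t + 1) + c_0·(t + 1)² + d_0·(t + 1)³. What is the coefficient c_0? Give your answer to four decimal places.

39.7333

Put σ_i = s'' at the i-th knot. Here h = (1, 1, 1) and Δ = (13, -9, -4), so the interior equations h_(i-1)·σ_(i-1) + 2(h_(i-1)+h_i)·σ_i + h_i·σ_(i+1) = 6(Δ_i − Δ_(i-1)) read
  1·σ_0 + 4·σ_1 + 1·σ_2 = 6(Δ_1 - Δ_0) = -132
  1·σ_1 + 4·σ_2 + 1·σ_3 = 6(Δ_2 - Δ_1) = 30
Clamped end conditions give two more equations: 2h_0·σ_0 + h_0·σ_1 = 6(Δ_0 - s'(-1)) = 102 and h_2·σ_2 + 2h_2·σ_3 = 6(s'(2) - Δ_2) = 60.
Hence σ_0 = 1192/15, σ_1 = -854/15, σ_2 = 244/15, σ_3 = 328/15.
On [-1, 0], with s_0(t) = a_0 + b_0·(t + 1) + c_0·(t + 1)² + d_0·(t + 1)³: c_0 = σ_0/2 = 596/15, d_0 = (σ_1 - σ_0)/(6h_0) = -341/15, b_0 = Δ_0 - h_0(2σ_0 + σ_1)/6 = -4.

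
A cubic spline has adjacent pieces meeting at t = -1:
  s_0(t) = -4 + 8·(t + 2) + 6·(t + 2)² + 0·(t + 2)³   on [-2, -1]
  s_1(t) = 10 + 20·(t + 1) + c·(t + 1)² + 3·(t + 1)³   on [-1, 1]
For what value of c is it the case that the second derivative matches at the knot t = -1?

6

s_0''(t) = 12 + 0·(t + 2), so s_0''(-1) = 12. On the right, s_1''(-1) = 2c, so c = 6.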